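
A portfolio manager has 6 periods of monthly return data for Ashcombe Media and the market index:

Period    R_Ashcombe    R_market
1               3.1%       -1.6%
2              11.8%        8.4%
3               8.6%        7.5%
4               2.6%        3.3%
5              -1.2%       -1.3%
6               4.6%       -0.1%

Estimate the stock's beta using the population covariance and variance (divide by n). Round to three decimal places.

Mean R_i = (3.1 + 11.8 + 8.6 + 2.6 − 1.2 + 4.6) / 6 = 4.9167%
Mean R_m = (-1.6 + 8.4 + 7.5 + 3.3 − 1.3 − 0.1) / 6 = 2.7000%
Σ(R_i − R̄_i)(R_m − R̄_m) = 88.6900  ⇒  Cov = 88.6900 / 6 = 14.7817
Σ(R_m − R̄_m)² = 98.2200  ⇒  Var(R_m) = 98.2200 / 6 = 16.3700
β = Cov / Var(R_m) = 14.7817 / 16.3700 = 0.9030

0.903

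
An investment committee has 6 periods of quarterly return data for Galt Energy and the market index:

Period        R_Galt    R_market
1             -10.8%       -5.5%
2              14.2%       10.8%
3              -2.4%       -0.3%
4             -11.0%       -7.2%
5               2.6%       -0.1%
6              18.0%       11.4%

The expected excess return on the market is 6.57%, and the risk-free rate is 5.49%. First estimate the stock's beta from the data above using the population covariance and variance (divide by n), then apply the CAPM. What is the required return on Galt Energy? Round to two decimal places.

15.53%

Mean R_i = (-10.8 + 14.2 − 2.4 − 11.0 + 2.6 + 18.0) / 6 = 1.7667%
Mean R_m = (-5.5 + 10.8 − 0.3 − 7.2 − 0.1 + 11.4) / 6 = 1.5167%
Σ(R_i − R̄_i)(R_m − R̄_m) = 481.5433  ⇒  Cov = 481.5433 / 6 = 80.2572
Σ(R_m − R̄_m)² = 314.9883  ⇒  Var(R_m) = 314.9883 / 6 = 52.4981
β = Cov / Var(R_m) = 80.2572 / 52.4981 = 1.5288
E(R) = R_f + β × MRP = 5.49% + 1.5288 × 6.57% = 15.53%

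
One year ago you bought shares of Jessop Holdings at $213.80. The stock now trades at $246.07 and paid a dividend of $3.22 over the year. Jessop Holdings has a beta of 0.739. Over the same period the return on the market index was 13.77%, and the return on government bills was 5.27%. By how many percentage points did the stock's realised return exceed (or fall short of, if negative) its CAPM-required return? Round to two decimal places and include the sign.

Realised HPR = (P1 + D1 − P0) / P0 = (246.07 + 3.22 − 213.80) / 213.80 = 35.49 / 213.80 = 16.5996%
MRP = 13.77% − 5.27% = 8.50%
CAPM required = R_f + β·MRP = 5.27% + 0.739 × 8.50% = 11.55150%
α = realised − required = 16.5996% − 11.55150% = +5.05%

+5.05%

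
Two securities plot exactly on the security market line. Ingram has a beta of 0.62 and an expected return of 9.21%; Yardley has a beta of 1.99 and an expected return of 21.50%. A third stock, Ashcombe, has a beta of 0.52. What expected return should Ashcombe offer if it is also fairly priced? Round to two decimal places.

MRP (SML slope) = (21.50% − 9.21%) / (1.99 − 0.62) = 12.29% / 1.37 = 8.9708%
R_f (intercept) = 9.21% − 0.62 × 8.9708% = 3.6481%
E(R_Ashcombe) = R_f + β × MRP = 3.6481% + 0.52 × 8.9708% = 8.31%

8.31%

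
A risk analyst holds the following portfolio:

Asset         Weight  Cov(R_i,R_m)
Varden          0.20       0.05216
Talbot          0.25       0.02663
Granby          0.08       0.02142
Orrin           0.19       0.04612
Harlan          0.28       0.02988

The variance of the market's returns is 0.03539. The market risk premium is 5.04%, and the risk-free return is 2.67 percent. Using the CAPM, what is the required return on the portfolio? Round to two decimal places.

β_Varden = 0.05216 / 0.03539 = 1.4739
β_Talbot = 0.02663 / 0.03539 = 0.7525
β_Granby = 0.02142 / 0.03539 = 0.6053
β_Orrin = 0.04612 / 0.03539 = 1.3032
β_Harlan = 0.02988 / 0.03539 = 0.8443
β_P = Σ w_i β_i = 0.20×1.4739 + 0.25×0.7525 + 0.08×0.6053 + 0.19×1.3032 + 0.28×0.8443 = 1.0153
E(R_P) = R_f + β_P × MRP = 2.67% + 1.0153 × 5.04% = 7.79%

7.79%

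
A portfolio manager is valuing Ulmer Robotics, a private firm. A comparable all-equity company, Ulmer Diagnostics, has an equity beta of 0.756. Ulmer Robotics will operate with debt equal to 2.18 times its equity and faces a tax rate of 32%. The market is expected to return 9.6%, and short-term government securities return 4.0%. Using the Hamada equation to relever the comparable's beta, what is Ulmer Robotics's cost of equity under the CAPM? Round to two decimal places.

14.51%

β_L = β_U × [1 + (1 − t)(D/E)] = 0.756 × [1 + (1 − 0.32) × 2.18]
    = 0.756 × [1 + 0.68 × 2.18] = 0.756 × 2.4824 = 1.8767
MRP = 9.6% − 4.0% = 5.60%
E(R) = R_f + β_L × MRP = 4.0% + 1.8767 × 5.6% = 14.51%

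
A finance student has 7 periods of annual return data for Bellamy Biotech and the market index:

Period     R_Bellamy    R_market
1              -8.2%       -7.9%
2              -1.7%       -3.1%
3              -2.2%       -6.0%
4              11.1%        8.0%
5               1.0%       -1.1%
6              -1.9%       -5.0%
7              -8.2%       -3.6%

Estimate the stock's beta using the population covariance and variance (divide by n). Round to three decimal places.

Mean R_i = (-8.2 − 1.7 − 2.2 + 11.1 + 1.0 − 1.9 − 8.2) / 7 = -1.4429%
Mean R_m = (-7.9 − 3.1 − 6.0 + 8.0 − 1.1 − 5.0 − 3.6) / 7 = -2.6714%
Σ(R_i − R̄_i)(R_m − R̄_m) = 182.9886  ⇒  Cov = 182.9886 / 7 = 26.1412
Σ(R_m − R̄_m)² = 161.2343  ⇒  Var(R_m) = 161.2343 / 7 = 23.0335
β = Cov / Var(R_m) = 26.1412 / 23.0335 = 1.1349

1.135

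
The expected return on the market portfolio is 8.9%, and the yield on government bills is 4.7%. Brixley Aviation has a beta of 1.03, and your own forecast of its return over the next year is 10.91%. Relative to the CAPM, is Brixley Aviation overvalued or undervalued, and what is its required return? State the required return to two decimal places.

Undervalued; required return 9.03%

MRP = 8.9% − 4.7% = 4.20%
Required return = R_f + β·MRP = 4.7% + 1.03 × 4.2% = 9.03%
Forecast 10.91% > required 9.03% → the stock plots above the SML → undervalued.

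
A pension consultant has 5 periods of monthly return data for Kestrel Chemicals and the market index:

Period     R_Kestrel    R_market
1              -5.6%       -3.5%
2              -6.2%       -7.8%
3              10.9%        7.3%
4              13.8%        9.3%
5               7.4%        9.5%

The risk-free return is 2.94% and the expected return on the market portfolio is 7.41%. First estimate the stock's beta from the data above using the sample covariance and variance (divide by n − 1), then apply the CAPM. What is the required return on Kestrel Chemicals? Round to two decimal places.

Mean R_i = (-5.6 − 6.2 + 10.9 + 13.8 + 7.4) / 5 = 4.0600%
Mean R_m = (-3.5 − 7.8 + 7.3 + 9.3 + 9.5) / 5 = 2.9600%
Σ(R_i − R̄_i)(R_m − R̄_m) = 286.0820  ⇒  Cov = 286.0820 / 4 = 71.5205
Σ(R_m − R̄_m)² = 259.3120  ⇒  Var(R_m) = 259.3120 / 4 = 64.8280
β = Cov / Var(R_m) = 71.5205 / 64.8280 = 1.1032
MRP = 7.41% − 2.94% = 4.47%
E(R) = R_f + β × MRP = 2.94% + 1.1032 × 4.47% = 7.87%

7.87%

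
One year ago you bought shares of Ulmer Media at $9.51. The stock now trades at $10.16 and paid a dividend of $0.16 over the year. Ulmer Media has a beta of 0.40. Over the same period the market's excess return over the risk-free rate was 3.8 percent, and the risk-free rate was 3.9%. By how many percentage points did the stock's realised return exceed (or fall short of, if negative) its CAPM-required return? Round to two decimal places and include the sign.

Realised HPR = (P1 + D1 − P0) / P0 = (10.16 + 0.16 − 9.51) / 9.51 = 0.81 / 9.51 = 8.5174%
CAPM required = R_f + β·MRP = 3.9% + 0.40 × 3.8% = 5.4200%
α = realised − required = 8.5174% − 5.4200% = +3.10%

+3.10%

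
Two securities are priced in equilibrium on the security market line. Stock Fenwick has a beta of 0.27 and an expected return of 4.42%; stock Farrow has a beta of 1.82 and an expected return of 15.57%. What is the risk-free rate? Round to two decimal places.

Both satisfy E(R) = R_f + β·MRP, so the slope of the SML is
MRP = (15.57% − 4.42%) / (1.82 − 0.27) = 11.15% / 1.55 = 7.1935%
R_f = E(R_Fenwick) − β_Fenwick·MRP = 4.42% − 0.27 × 7.1935% = 2.4778%

2.48%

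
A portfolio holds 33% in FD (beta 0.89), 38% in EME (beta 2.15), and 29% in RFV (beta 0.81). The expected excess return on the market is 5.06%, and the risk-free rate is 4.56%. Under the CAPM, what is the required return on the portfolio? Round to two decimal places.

11.37%

β_P = Σ w_i β_i = 0.33×0.89 + 0.38×2.15 + 0.29×0.81 = 1.3456
E(R_P) = R_f + β_P × MRP = 4.56% + 1.3456 × 5.06% = 11.37%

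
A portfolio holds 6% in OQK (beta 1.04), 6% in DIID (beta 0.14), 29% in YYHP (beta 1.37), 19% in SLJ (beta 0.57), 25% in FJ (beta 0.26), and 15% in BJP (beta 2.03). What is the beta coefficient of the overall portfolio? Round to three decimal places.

β_P = Σ w_i β_i = 0.06×1.04 + 0.06×0.14 + 0.29×1.37 + 0.19×0.57 + 0.25×0.26 + 0.15×2.03 = 0.9459

0.946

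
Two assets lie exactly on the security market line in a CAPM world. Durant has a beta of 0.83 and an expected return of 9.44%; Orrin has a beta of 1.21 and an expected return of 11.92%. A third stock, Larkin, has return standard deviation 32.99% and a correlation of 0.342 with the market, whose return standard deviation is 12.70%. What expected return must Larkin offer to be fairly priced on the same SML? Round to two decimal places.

9.82%

MRP = (11.92% − 9.44%) / (1.21 − 0.83) = 6.5263%
R_f = 9.44% − 0.83 × 6.5263% = 4.0232%
β_Larkin = ρ·σ_i/σ_m = 0.342 × 32.99 / 12.70 = 0.8884
E(R_Larkin) = R_f + β × MRP = 4.0232% + 0.8884 × 6.5263% = 9.82%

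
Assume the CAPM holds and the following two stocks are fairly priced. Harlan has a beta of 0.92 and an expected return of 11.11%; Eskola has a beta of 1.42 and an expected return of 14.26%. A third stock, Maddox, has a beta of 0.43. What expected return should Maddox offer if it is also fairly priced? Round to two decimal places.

MRP (SML slope) = (14.26% − 11.11%) / (1.42 − 0.92) = 3.15% / 0.50 = 6.3000%
R_f (intercept) = 11.11% − 0.92 × 6.3000% = 5.3140%
E(R_Maddox) = R_f + β × MRP = 5.3140% + 0.43 × 6.3000% = 8.02%

8.02%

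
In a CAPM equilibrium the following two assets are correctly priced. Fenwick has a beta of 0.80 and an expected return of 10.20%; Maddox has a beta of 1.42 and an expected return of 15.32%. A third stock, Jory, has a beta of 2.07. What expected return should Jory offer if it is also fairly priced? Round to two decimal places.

20.69%

MRP (SML slope) = (15.32% − 10.20%) / (1.42 − 0.80) = 5.12% / 0.62 = 8.2581%
R_f (intercept) = 10.20% − 0.80 × 8.2581% = 3.5935%
E(R_Jory) = R_f + β × MRP = 3.5935% + 2.07 × 8.2581% = 20.69%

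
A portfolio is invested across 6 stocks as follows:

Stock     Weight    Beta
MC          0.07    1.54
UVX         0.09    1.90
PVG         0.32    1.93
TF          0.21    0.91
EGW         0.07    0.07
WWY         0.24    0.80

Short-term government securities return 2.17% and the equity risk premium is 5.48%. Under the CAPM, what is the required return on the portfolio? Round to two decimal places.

9.21%

β_P = Σ w_i β_i = 0.07×1.54 + 0.09×1.90 + 0.32×1.93 + 0.21×0.91 + 0.07×0.07 + 0.24×0.80 = 1.2844
E(R_P) = R_f + β_P × MRP = 2.17% + 1.2844 × 5.48% = 9.21%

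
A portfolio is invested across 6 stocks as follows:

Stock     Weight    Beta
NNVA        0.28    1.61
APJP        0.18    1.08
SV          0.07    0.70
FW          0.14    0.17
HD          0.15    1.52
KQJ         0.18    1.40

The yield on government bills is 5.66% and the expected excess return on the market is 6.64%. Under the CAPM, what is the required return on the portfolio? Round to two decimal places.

13.61%

β_P = Σ w_i β_i = 0.28×1.61 + 0.18×1.08 + 0.07×0.70 + 0.14×0.17 + 0.15×1.52 + 0.18×1.40 = 1.1980
E(R_P) = R_f + β_P × MRP = 5.66% + 1.1980 × 6.64% = 13.61%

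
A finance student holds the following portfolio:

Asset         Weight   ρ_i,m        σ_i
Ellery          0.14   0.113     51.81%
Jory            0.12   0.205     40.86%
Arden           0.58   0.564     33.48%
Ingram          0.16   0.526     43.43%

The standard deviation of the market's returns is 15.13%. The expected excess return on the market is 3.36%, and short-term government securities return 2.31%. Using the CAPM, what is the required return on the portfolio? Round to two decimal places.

β_Ellery = 0.113 × 51.81% / 15.13% = 0.3869
β_Jory = 0.205 × 40.86% / 15.13% = 0.5536
β_Arden = 0.564 × 33.48% / 15.13% = 1.2480
β_Ingram = 0.526 × 43.43% / 15.13% = 1.5099
β_P = Σ w_i β_i = 0.14×0.3869 + 0.12×0.5536 + 0.58×1.2480 + 0.16×1.5099 = 1.0860
E(R_P) = R_f + β_P × MRP = 2.31% + 1.0860 × 3.36% = 5.96%

5.96%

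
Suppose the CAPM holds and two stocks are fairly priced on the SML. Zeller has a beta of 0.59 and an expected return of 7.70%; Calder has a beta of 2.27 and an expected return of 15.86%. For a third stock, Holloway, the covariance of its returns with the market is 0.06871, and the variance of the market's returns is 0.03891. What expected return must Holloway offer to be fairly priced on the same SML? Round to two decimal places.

13.41%

MRP = (15.86% − 7.70%) / (2.27 − 0.59) = 4.8571%
R_f = 7.70% − 0.59 × 4.8571% = 4.8343%
β_Holloway = Cov / Var(R_m) = 0.06871 / 0.03891 = 1.7659
E(R_Holloway) = R_f + β × MRP = 4.8343% + 1.7659 × 4.8571% = 13.41%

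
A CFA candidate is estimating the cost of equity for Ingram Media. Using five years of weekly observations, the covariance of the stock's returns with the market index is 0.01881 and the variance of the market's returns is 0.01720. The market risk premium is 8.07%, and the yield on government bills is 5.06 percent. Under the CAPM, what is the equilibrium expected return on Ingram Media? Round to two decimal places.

β = Cov(R_i, R_m) / Var(R_m) = 0.01881 / 0.01720 = 1.0936
E(R) = R_f + β × MRP = 5.06% + 1.0936 × 8.07% = 13.89%

13.89%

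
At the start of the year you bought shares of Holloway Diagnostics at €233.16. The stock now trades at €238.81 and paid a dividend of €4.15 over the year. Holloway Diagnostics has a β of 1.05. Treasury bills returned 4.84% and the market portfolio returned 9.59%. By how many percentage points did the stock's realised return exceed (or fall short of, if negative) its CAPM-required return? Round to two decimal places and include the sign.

-5.62%

Realised HPR = (P1 + D1 − P0) / P0 = (238.81 + 4.15 − 233.16) / 233.16 = 9.80 / 233.16 = 4.2031%
MRP = 9.59% − 4.84% = 4.75%
CAPM required = R_f + β·MRP = 4.84% + 1.05 × 4.75% = 9.8275%
α = realised − required = 4.2031% − 9.8275% = -5.62%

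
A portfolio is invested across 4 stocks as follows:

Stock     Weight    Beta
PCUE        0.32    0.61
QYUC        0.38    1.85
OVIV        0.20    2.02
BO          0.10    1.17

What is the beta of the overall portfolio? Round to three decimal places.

1.419

β_P = Σ w_i β_i = 0.32×0.61 + 0.38×1.85 + 0.20×2.02 + 0.10×1.17 = 1.4192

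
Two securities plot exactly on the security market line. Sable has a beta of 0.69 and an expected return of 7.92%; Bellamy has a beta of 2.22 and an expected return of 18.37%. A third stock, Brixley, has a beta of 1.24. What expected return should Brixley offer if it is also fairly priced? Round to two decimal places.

MRP (SML slope) = (18.37% − 7.92%) / (2.22 − 0.69) = 10.45% / 1.53 = 6.8301%
R_f (intercept) = 7.92% − 0.69 × 6.8301% = 3.2072%
E(R_Brixley) = R_f + β × MRP = 3.2072% + 1.24 × 6.8301% = 11.68%

11.68%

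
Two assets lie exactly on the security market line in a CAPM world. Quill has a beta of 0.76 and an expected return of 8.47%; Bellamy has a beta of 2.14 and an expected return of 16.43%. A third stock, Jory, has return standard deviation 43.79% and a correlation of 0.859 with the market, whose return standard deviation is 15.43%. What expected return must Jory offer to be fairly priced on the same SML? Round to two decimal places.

18.15%

MRP = (16.43% − 8.47%) / (2.14 − 0.76) = 5.7681%
R_f = 8.47% − 0.76 × 5.7681% = 4.0862%
β_Jory = ρ·σ_i/σ_m = 0.859 × 43.79 / 15.43 = 2.4378
E(R_Jory) = R_f + β × MRP = 4.0862% + 2.4378 × 5.7681% = 18.15%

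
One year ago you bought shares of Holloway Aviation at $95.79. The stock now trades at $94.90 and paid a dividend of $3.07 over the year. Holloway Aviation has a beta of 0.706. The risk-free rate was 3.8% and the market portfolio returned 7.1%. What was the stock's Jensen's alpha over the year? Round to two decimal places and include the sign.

-3.85%

Realised HPR = (P1 + D1 − P0) / P0 = (94.90 + 3.07 − 95.79) / 95.79 = 2.18 / 95.79 = 2.2758%
MRP = 7.1% − 3.8% = 3.30%
CAPM required = R_f + β·MRP = 3.8% + 0.706 × 3.3% = 6.1298%
α = realised − required = 2.2758% − 6.1298% = -3.85%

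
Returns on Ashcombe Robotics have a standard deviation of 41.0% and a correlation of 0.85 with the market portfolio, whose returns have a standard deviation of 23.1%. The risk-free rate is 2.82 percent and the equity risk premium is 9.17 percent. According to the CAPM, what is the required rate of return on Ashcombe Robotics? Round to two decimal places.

β = ρ × σ_i / σ_m = 0.85 × 41.0% / 23.1% = 1.5087
E(R) = 2.82% + 1.5087 × 9.17% = 16.65%

16.65%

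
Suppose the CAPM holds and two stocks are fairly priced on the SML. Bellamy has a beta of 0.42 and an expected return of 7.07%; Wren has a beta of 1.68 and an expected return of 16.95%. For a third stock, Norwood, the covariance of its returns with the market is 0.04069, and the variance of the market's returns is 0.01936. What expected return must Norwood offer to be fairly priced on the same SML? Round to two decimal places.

20.26%

MRP = (16.95% − 7.07%) / (1.68 − 0.42) = 7.8413%
R_f = 7.07% − 0.42 × 7.8413% = 3.7767%
β_Norwood = Cov / Var(R_m) = 0.04069 / 0.01936 = 2.1018
E(R_Norwood) = R_f + β × MRP = 3.7767% + 2.1018 × 7.8413% = 20.26%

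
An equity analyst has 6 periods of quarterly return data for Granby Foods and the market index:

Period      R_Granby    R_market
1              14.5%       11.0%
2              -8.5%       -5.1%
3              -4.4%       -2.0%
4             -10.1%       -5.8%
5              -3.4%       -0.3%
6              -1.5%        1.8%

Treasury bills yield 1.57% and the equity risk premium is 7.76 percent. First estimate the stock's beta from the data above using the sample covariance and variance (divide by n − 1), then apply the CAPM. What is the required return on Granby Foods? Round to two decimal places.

12.62%

Mean R_i = (14.5 − 8.5 − 4.4 − 10.1 − 3.4 − 1.5) / 6 = -2.2333%
Mean R_m = (11.0 − 5.1 − 2.0 − 5.8 − 0.3 + 1.8) / 6 = -0.0667%
Σ(R_i − R̄_i)(R_m − R̄_m) = 267.6567  ⇒  Cov = 267.6567 / 5 = 53.5313
Σ(R_m − R̄_m)² = 187.9533  ⇒  Var(R_m) = 187.9533 / 5 = 37.5907
β = Cov / Var(R_m) = 53.5313 / 37.5907 = 1.4241
E(R) = R_f + β × MRP = 1.57% + 1.4241 × 7.76% = 12.62%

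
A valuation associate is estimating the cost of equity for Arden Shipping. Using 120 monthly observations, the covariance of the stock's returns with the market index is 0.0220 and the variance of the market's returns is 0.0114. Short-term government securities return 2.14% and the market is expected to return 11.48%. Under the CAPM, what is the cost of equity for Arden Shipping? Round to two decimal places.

β = Cov(R_i, R_m) / Var(R_m) = 0.0220 / 0.0114 = 1.9298
MRP = 11.48% − 2.14% = 9.34%
E(R) = R_f + β × MRP = 2.14% + 1.9298 × 9.34% = 20.16%

20.16%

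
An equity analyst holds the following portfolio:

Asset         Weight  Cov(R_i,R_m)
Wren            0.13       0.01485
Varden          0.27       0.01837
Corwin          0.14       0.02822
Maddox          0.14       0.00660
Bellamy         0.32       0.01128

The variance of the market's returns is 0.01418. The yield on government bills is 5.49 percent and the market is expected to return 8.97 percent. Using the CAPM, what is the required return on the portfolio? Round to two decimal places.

β_Wren = 0.01485 / 0.01418 = 1.0472
β_Varden = 0.01837 / 0.01418 = 1.2955
β_Corwin = 0.02822 / 0.01418 = 1.9901
β_Maddox = 0.00660 / 0.01418 = 0.4654
β_Bellamy = 0.01128 / 0.01418 = 0.7955
β_P = Σ w_i β_i = 0.13×1.0472 + 0.27×1.2955 + 0.14×1.9901 + 0.14×0.4654 + 0.32×0.7955 = 1.0843
MRP = 8.97% − 5.49% = 3.48%
E(R_P) = R_f + β_P × MRP = 5.49% + 1.0843 × 3.48% = 9.26%

9.26%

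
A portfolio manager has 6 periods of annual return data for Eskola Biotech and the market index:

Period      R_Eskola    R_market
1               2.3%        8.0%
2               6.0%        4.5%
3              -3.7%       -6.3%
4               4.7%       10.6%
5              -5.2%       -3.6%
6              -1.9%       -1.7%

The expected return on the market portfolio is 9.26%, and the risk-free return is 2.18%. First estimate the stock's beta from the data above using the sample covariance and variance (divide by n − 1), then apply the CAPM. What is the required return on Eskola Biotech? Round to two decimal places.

Mean R_i = (2.3 + 6.0 − 3.7 + 4.7 − 5.2 − 1.9) / 6 = 0.3667%
Mean R_m = (8.0 + 4.5 − 6.3 + 10.6 − 3.6 − 1.7) / 6 = 1.9167%
Σ(R_i − R̄_i)(R_m − R̄_m) = 136.2633  ⇒  Cov = 136.2633 / 5 = 27.2527
Σ(R_m − R̄_m)² = 230.1083  ⇒  Var(R_m) = 230.1083 / 5 = 46.0217
β = Cov / Var(R_m) = 27.2527 / 46.0217 = 0.5922
MRP = 9.26% − 2.18% = 7.08%
E(R) = R_f + β × MRP = 2.18% + 0.5922 × 7.08% = 6.37%

6.37%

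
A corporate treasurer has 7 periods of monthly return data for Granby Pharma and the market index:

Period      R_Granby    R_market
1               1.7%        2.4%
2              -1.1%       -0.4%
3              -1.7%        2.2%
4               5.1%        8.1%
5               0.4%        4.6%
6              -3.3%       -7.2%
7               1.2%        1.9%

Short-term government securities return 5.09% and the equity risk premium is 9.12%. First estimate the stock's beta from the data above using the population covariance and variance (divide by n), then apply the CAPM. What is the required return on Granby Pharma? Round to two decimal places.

Mean R_i = (1.7 − 1.1 − 1.7 + 5.1 + 0.4 − 3.3 + 1.2) / 7 = 0.3286%
Mean R_m = (2.4 − 0.4 + 2.2 + 8.1 + 4.6 − 7.2 + 1.9) / 7 = 1.6571%
Σ(R_i − R̄_i)(R_m − R̄_m) = 66.1586  ⇒  Cov = 66.1586 / 7 = 9.4512
Σ(R_m − R̄_m)² = 133.7571  ⇒  Var(R_m) = 133.7571 / 7 = 19.1082
β = Cov / Var(R_m) = 9.4512 / 19.1082 = 0.4946
E(R) = R_f + β × MRP = 5.09% + 0.4946 × 9.12% = 9.60%

9.60%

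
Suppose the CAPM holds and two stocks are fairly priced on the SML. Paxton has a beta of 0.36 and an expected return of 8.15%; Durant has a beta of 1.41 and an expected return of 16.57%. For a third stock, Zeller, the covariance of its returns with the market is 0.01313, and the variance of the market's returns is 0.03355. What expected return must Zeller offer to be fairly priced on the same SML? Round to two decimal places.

MRP = (16.57% − 8.15%) / (1.41 − 0.36) = 8.0190%
R_f = 8.15% − 0.36 × 8.0190% = 5.2632%
β_Zeller = Cov / Var(R_m) = 0.01313 / 0.03355 = 0.3914
E(R_Zeller) = R_f + β × MRP = 5.2632% + 0.3914 × 8.0190% = 8.40%

8.40%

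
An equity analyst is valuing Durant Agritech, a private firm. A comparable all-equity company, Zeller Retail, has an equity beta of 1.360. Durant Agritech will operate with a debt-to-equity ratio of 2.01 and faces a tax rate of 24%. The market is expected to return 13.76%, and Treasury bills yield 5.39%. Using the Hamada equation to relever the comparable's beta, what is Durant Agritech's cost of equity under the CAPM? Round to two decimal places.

34.16%

β_L = β_U × [1 + (1 − t)(D/E)] = 1.360 × [1 + (1 − 0.24) × 2.01]
    = 1.360 × [1 + 0.76 × 2.01] = 1.360 × 2.5276 = 3.4375
MRP = 13.76% − 5.39% = 8.37%
E(R) = R_f + β_L × MRP = 5.39% + 3.4375 × 8.37% = 34.16%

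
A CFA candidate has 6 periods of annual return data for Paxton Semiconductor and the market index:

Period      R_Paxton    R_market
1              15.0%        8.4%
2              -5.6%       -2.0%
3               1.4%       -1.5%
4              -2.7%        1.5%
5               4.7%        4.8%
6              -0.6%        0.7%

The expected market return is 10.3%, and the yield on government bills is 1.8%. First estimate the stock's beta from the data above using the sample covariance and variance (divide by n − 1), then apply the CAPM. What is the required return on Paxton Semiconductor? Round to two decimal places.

Mean R_i = (15.0 − 5.6 + 1.4 − 2.7 + 4.7 − 0.6) / 6 = 2.0333%
Mean R_m = (8.4 − 2.0 − 1.5 + 1.5 + 4.8 + 0.7) / 6 = 1.9833%
Σ(R_i − R̄_i)(R_m − R̄_m) = 128.9933  ⇒  Cov = 128.9933 / 5 = 25.7987
Σ(R_m − R̄_m)² = 78.9883  ⇒  Var(R_m) = 78.9883 / 5 = 15.7977
β = Cov / Var(R_m) = 25.7987 / 15.7977 = 1.6331
MRP = 10.3% − 1.8% = 8.50%
E(R) = R_f + β × MRP = 1.8% + 1.6331 × 8.5% = 15.68%

15.68%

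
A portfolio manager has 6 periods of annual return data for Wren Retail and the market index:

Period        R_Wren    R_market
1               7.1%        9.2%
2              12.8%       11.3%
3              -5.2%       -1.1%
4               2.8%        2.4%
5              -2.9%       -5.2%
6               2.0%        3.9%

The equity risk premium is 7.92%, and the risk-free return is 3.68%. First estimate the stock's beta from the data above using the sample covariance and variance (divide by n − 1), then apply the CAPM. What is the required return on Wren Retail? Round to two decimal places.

Mean R_i = (7.1 + 12.8 − 5.2 + 2.8 − 2.9 + 2.0) / 6 = 2.7667%
Mean R_m = (9.2 + 11.3 − 1.1 + 2.4 − 5.2 + 3.9) / 6 = 3.4167%
Σ(R_i − R̄_i)(R_m − R̄_m) = 188.5633  ⇒  Cov = 188.5633 / 5 = 37.7127
Σ(R_m − R̄_m)² = 191.5083  ⇒  Var(R_m) = 191.5083 / 5 = 38.3017
β = Cov / Var(R_m) = 37.7127 / 38.3017 = 0.9846
E(R) = R_f + β × MRP = 3.68% + 0.9846 × 7.92% = 11.48%

11.48%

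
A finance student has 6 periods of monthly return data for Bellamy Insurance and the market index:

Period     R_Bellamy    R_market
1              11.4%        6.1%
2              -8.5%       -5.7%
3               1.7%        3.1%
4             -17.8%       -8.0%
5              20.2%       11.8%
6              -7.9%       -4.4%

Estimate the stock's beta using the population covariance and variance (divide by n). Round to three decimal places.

Mean R_i = (11.4 − 8.5 + 1.7 − 17.8 + 20.2 − 7.9) / 6 = -0.1500%
Mean R_m = (6.1 − 5.7 + 3.1 − 8.0 + 11.8 − 4.4) / 6 = 0.4833%
Σ(R_i − R̄_i)(R_m − R̄_m) = 539.2150  ⇒  Cov = 539.2150 / 6 = 89.8692
Σ(R_m − R̄_m)² = 300.5083  ⇒  Var(R_m) = 300.5083 / 6 = 50.0847
β = Cov / Var(R_m) = 89.8692 / 50.0847 = 1.7943

1.794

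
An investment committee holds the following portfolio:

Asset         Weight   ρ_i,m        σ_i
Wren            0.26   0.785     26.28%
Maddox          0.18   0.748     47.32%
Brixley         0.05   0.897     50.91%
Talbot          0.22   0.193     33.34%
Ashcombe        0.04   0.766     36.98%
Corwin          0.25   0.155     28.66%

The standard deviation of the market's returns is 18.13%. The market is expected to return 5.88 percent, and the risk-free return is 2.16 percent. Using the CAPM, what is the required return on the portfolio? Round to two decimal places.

5.79%

β_Wren = 0.785 × 26.28% / 18.13% = 1.1379
β_Maddox = 0.748 × 47.32% / 18.13% = 1.9523
β_Brixley = 0.897 × 50.91% / 18.13% = 2.5188
β_Talbot = 0.193 × 33.34% / 18.13% = 0.3549
β_Ashcombe = 0.766 × 36.98% / 18.13% = 1.5624
β_Corwin = 0.155 × 28.66% / 18.13% = 0.2450
β_P = Σ w_i β_i = 0.26×1.1379 + 0.18×1.9523 + 0.05×2.5188 + 0.22×0.3549 + 0.04×1.5624 + 0.25×0.2450 = 0.9750
MRP = 5.88% − 2.16% = 3.72%
E(R_P) = R_f + β_P × MRP = 2.16% + 0.9750 × 3.72% = 5.79%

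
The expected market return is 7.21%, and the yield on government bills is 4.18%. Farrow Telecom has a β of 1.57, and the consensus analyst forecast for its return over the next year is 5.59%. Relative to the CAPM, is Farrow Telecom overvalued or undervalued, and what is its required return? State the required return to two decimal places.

Overvalued; required return 8.94%

MRP = 7.21% − 4.18% = 3.03%
Required return = R_f + β·MRP = 4.18% + 1.57 × 3.03% = 8.94%
Forecast 5.59% < required 8.94% → the stock plots below the SML → overvalued.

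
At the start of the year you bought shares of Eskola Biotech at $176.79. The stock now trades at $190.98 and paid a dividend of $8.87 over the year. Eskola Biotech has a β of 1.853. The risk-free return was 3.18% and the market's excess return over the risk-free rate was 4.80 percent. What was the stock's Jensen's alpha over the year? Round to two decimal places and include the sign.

Realised HPR = (P1 + D1 − P0) / P0 = (190.98 + 8.87 − 176.79) / 176.79 = 23.06 / 176.79 = 13.0437%
CAPM required = R_f + β·MRP = 3.18% + 1.853 × 4.80% = 12.07440%
α = realised − required = 13.0437% − 12.07440% = +0.97%

+0.97%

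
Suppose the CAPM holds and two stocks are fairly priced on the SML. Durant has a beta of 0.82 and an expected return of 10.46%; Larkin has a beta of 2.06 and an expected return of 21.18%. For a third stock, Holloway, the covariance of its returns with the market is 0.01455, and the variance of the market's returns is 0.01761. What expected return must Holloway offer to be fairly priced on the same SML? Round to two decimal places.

10.51%

MRP = (21.18% − 10.46%) / (2.06 − 0.82) = 8.6452%
R_f = 10.46% − 0.82 × 8.6452% = 3.3709%
β_Holloway = Cov / Var(R_m) = 0.01455 / 0.01761 = 0.8262
E(R_Holloway) = R_f + β × MRP = 3.3709% + 0.8262 × 8.6452% = 10.51%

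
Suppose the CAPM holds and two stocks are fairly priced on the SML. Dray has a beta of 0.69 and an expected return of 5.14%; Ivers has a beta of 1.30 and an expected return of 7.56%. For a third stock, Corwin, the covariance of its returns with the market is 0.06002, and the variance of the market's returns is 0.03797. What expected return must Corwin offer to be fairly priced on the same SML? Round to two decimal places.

MRP = (7.56% − 5.14%) / (1.30 − 0.69) = 3.9672%
R_f = 5.14% − 0.69 × 3.9672% = 2.4026%
β_Corwin = Cov / Var(R_m) = 0.06002 / 0.03797 = 1.5807
E(R_Corwin) = R_f + β × MRP = 2.4026% + 1.5807 × 3.9672% = 8.67%

8.67%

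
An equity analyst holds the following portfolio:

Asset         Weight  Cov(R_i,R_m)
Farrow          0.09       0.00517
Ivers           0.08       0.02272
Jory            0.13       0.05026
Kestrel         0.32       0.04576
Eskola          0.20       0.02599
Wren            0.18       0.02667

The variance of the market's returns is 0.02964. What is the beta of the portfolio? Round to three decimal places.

1.129

β_Farrow = 0.00517 / 0.02964 = 0.1744
β_Ivers = 0.02272 / 0.02964 = 0.7665
β_Jory = 0.05026 / 0.02964 = 1.6957
β_Kestrel = 0.04576 / 0.02964 = 1.5439
β_Eskola = 0.02599 / 0.02964 = 0.8769
β_Wren = 0.02667 / 0.02964 = 0.8998
β_P = Σ w_i β_i = 0.09×0.1744 + 0.08×0.7665 + 0.13×1.6957 + 0.32×1.5439 + 0.20×0.8769 + 0.18×0.8998 = 1.1288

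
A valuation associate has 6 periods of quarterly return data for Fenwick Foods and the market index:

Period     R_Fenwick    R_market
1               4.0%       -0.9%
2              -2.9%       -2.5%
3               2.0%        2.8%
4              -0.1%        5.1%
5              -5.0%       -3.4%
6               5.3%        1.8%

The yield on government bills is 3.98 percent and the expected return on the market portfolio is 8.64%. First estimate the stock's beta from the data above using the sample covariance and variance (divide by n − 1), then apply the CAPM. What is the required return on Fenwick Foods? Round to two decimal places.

6.87%

Mean R_i = (4.0 − 2.9 + 2.0 − 0.1 − 5.0 + 5.3) / 6 = 0.5500%
Mean R_m = (-0.9 − 2.5 + 2.8 + 5.1 − 3.4 + 1.8) / 6 = 0.4833%
Σ(R_i − R̄_i)(R_m − R̄_m) = 33.6850  ⇒  Cov = 33.6850 / 5 = 6.7370
Σ(R_m − R̄_m)² = 54.3083  ⇒  Var(R_m) = 54.3083 / 5 = 10.8617
β = Cov / Var(R_m) = 6.7370 / 10.8617 = 0.6203
MRP = 8.64% − 3.98% = 4.66%
E(R) = R_f + β × MRP = 3.98% + 0.6203 × 4.66% = 6.87%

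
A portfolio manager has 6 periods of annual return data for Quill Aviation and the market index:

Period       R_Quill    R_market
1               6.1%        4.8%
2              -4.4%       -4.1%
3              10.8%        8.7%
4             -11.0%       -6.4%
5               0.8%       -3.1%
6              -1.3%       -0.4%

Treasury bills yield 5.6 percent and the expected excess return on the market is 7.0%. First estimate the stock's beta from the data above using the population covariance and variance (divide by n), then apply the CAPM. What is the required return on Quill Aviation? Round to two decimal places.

Mean R_i = (6.1 − 4.4 + 10.8 − 11.0 + 0.8 − 1.3) / 6 = 0.1667%
Mean R_m = (4.8 − 4.1 + 8.7 − 6.4 − 3.1 − 0.4) / 6 = -0.0833%
Σ(R_i − R̄_i)(R_m − R̄_m) = 209.8033  ⇒  Cov = 209.8033 / 6 = 34.9672
Σ(R_m − R̄_m)² = 166.2283  ⇒  Var(R_m) = 166.2283 / 6 = 27.7047
β = Cov / Var(R_m) = 34.9672 / 27.7047 = 1.2621
E(R) = R_f + β × MRP = 5.6% + 1.2621 × 7.0% = 14.43%

14.43%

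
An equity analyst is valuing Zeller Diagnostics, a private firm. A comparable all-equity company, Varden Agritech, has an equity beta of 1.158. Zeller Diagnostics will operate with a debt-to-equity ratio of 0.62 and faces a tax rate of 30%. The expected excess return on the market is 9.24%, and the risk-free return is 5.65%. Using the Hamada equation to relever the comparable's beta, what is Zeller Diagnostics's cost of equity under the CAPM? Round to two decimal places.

β_L = β_U × [1 + (1 − t)(D/E)] = 1.158 × [1 + (1 − 0.30) × 0.62]
    = 1.158 × [1 + 0.70 × 0.62] = 1.158 × 1.4340 = 1.6606
E(R) = R_f + β_L × MRP = 5.65% + 1.6606 × 9.24% = 20.99%

20.99%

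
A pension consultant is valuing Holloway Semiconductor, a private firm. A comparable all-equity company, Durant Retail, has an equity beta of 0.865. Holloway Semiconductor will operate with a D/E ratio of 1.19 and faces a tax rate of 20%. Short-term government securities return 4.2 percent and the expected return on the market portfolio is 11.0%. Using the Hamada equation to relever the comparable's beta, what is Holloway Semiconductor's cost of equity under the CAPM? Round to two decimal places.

15.68%

β_L = β_U × [1 + (1 − t)(D/E)] = 0.865 × [1 + (1 − 0.20) × 1.19]
    = 0.865 × [1 + 0.80 × 1.19] = 0.865 × 1.9520 = 1.6885
MRP = 11.0% − 4.2% = 6.80%
E(R) = R_f + β_L × MRP = 4.2% + 1.6885 × 6.8% = 15.68%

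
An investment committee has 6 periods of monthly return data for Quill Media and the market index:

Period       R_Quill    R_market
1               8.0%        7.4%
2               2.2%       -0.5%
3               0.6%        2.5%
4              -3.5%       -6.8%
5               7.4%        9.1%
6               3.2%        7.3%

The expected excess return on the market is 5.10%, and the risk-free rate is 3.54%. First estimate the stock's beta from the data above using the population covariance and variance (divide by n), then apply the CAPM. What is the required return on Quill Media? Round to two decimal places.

6.80%

Mean R_i = (8.0 + 2.2 + 0.6 − 3.5 + 7.4 + 3.2) / 6 = 2.9833%
Mean R_m = (7.4 − 0.5 + 2.5 − 6.8 + 9.1 + 7.3) / 6 = 3.1667%
Σ(R_i − R̄_i)(R_m − R̄_m) = 117.4167  ⇒  Cov = 117.4167 / 6 = 19.5695
Σ(R_m − R̄_m)² = 183.4333  ⇒  Var(R_m) = 183.4333 / 6 = 30.5722
β = Cov / Var(R_m) = 19.5695 / 30.5722 = 0.6401
E(R) = R_f + β × MRP = 3.54% + 0.6401 × 5.10% = 6.80%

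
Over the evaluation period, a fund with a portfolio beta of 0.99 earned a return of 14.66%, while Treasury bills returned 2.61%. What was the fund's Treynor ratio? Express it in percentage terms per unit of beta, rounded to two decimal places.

Treynor = (R_P − R_f) / β_P = (14.66% − 2.61%) / 0.9900 = 12.05% / 0.9900 = 12.17%

12.17%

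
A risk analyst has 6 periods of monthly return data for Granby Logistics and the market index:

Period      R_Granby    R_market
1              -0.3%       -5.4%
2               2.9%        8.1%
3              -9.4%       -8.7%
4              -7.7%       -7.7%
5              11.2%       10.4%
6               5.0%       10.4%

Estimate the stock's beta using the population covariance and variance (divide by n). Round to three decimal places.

0.760

Mean R_i = (-0.3 + 2.9 − 9.4 − 7.7 + 11.2 + 5.0) / 6 = 0.2833%
Mean R_m = (-5.4 + 8.1 − 8.7 − 7.7 + 10.4 + 10.4) / 6 = 1.1833%
Σ(R_i − R̄_i)(R_m − R̄_m) = 332.6483  ⇒  Cov = 332.6483 / 6 = 55.4414
Σ(R_m − R̄_m)² = 437.6683  ⇒  Var(R_m) = 437.6683 / 6 = 72.9447
β = Cov / Var(R_m) = 55.4414 / 72.9447 = 0.7600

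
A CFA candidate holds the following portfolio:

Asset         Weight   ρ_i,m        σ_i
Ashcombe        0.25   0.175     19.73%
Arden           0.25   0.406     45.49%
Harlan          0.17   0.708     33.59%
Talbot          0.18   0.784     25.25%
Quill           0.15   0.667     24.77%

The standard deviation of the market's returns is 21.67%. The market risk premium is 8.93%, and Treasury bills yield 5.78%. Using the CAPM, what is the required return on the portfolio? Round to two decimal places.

β_Ashcombe = 0.175 × 19.73% / 21.67% = 0.1593
β_Arden = 0.406 × 45.49% / 21.67% = 0.8523
β_Harlan = 0.708 × 33.59% / 21.67% = 1.0974
β_Talbot = 0.784 × 25.25% / 21.67% = 0.9135
β_Quill = 0.667 × 24.77% / 21.67% = 0.7624
β_P = Σ w_i β_i = 0.25×0.1593 + 0.25×0.8523 + 0.17×1.0974 + 0.18×0.9135 + 0.15×0.7624 = 0.7182
E(R_P) = R_f + β_P × MRP = 5.78% + 0.7182 × 8.93% = 12.19%

12.19%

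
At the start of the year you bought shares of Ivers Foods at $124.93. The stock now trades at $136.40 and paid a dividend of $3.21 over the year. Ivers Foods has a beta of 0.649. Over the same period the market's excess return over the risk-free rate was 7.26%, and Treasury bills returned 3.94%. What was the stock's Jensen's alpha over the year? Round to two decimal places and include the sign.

Realised HPR = (P1 + D1 − P0) / P0 = (136.40 + 3.21 − 124.93) / 124.93 = 14.68 / 124.93 = 11.7506%
CAPM required = R_f + β·MRP = 3.94% + 0.649 × 7.26% = 8.65174%
α = realised − required = 11.7506% − 8.65174% = +3.10%

+3.10%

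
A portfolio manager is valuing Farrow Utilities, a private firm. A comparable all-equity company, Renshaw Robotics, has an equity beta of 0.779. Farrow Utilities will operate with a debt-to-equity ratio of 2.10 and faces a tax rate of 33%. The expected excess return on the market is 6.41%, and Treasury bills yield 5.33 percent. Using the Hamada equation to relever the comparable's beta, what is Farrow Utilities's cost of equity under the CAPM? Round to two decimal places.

β_L = β_U × [1 + (1 − t)(D/E)] = 0.779 × [1 + (1 − 0.33) × 2.10]
    = 0.779 × [1 + 0.67 × 2.10] = 0.779 × 2.4070 = 1.8751
E(R) = R_f + β_L × MRP = 5.33% + 1.8751 × 6.41% = 17.35%

17.35%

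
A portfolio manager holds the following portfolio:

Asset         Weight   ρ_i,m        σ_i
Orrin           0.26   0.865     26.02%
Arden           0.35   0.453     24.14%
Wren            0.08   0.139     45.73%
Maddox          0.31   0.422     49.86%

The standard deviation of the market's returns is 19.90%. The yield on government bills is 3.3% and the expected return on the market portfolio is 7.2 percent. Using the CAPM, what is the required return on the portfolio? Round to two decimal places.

6.57%

β_Orrin = 0.865 × 26.02% / 19.90% = 1.1310
β_Arden = 0.453 × 24.14% / 19.90% = 0.5495
β_Wren = 0.139 × 45.73% / 19.90% = 0.3194
β_Maddox = 0.422 × 49.86% / 19.90% = 1.0573
β_P = Σ w_i β_i = 0.26×1.1310 + 0.35×0.5495 + 0.08×0.3194 + 0.31×1.0573 = 0.8397
MRP = 7.2% − 3.3% = 3.90%
E(R_P) = R_f + β_P × MRP = 3.3% + 0.8397 × 3.9% = 6.57%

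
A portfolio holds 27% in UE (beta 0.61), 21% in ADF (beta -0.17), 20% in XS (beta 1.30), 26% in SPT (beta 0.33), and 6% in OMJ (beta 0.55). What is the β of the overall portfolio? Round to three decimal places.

0.508

β_P = Σ w_i β_i = 0.27×0.61 + 0.21×-0.17 + 0.20×1.30 + 0.26×0.33 + 0.06×0.55 = 0.5078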